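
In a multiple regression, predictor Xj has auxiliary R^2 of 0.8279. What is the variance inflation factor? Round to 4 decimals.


VIF = 1 / (1 - 0.8279).
= 1 / 0.1721 = 5.8106.

5.8106


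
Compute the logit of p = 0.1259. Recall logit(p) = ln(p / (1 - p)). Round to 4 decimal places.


1 - p = 0.8741.
p/(1-p) = 0.1440.
logit = ln(0.1440) = -1.9377.

-1.9377


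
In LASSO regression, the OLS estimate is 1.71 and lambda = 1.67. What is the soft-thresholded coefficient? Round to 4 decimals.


Check: |1.71| = 1.71 vs lambda = 1.67.
Since |beta| > lambda, coefficient = sign(beta)*(|beta| - lambda) = 0.0400.
Soft-thresholded coefficient = 0.0400.

0.0400


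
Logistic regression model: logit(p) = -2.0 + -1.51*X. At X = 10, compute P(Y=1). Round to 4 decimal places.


Linear predictor: z = -2.0 + -1.51 * 10 = -17.1000.
P = 1/(1 + exp(17.1000)) = 1/(1 + 26695351.3107) = 0.0000.

0.0000


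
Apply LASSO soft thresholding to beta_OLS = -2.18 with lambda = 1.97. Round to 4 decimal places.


Check: |-2.18| = 2.18 vs lambda = 1.97.
Since |beta| > lambda, coefficient = sign(beta)*(|beta| - lambda) = -0.2100.
Soft-thresholded coefficient = -0.2100.

-0.2100


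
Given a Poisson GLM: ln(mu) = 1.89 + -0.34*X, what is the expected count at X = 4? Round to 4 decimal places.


eta = 1.89 + -0.34 * 4 = 0.5300.
mu = exp(0.5300) = 1.6989.

1.6989


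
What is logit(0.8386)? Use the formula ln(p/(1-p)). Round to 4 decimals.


1 - p = 0.1614.
p/(1-p) = 5.1958.
logit = ln(5.1958) = 1.6478.

1.6478


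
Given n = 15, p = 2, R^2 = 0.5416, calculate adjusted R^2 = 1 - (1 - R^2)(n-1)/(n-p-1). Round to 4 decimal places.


Using the formula:
(1 - 0.5416) = 0.4584.
Multiply by 14/12: 0.4584 * 14 = 6.4176, then 6.4176 / 12 = 0.5348.
Adj R^2 = 1 - 0.5348 = 0.4652.

0.4652


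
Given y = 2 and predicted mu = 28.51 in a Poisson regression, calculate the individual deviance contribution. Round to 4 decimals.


y/mu = 2/28.51 = 0.070151 (approx.), and ln(2/28.51) = -2.657108.
y * ln(y/mu) = 2 * -2.657108 = -5.314216.
y - mu = -26.51.
D = 2 * (-5.314216 - -26.51) = 42.391568, which rounds to 42.3916.

42.3916


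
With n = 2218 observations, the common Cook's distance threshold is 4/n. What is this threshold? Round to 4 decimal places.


Cook's distance cutoff = 4/n = 4/2218.
= 0.0018.

0.0018


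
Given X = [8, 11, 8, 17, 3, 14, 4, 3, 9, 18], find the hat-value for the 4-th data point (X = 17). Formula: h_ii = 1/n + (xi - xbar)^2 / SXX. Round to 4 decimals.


Mean of X: xbar = 9.5000.
SXX = 270.5000.
For X = 17: h = 1/10 + (17 - 9.5000)^2/270.5000 = 0.3079.

0.3079


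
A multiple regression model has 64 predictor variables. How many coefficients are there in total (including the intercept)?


Including the intercept, the model has 64 predictor coefficients + 1 intercept.
Total = 65.

65


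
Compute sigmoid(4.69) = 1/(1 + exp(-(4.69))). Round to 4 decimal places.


First, exp(-4.6900) = 0.0092.
Then sigma(z) = 1/(1 + 0.0092) = 0.9909.

0.9909


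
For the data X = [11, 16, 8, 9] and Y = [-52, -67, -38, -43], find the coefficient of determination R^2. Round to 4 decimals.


Fit the OLS line: b0 = -10.9211, b1 = -3.5526.
SSres = 6.3947.
SStot = 486.0000.
R^2 = 1 - 6.3947/486.0000 = 0.9868.

0.9868


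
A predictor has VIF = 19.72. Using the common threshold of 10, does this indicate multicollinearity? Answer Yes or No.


Compare VIF = 19.72 to the threshold of 10.
19.72 >= 10, so the answer is Yes.

Yes


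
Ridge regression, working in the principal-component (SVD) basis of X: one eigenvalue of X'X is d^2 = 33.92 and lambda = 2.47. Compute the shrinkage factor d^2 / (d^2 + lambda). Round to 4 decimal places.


Compute the denominator: 33.92 + 2.47 = 36.3900.
Shrinkage factor = 33.92 / 36.3900 = 0.9321.

0.9321


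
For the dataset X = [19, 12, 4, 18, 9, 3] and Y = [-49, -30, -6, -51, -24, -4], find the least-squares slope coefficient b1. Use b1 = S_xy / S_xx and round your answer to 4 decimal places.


The sample means are xbar = 10.8333 and ybar = -27.3333.
Compute S_xx = 230.8333 and S_xy = -684.3333.
Slope b1 = S_xy / S_xx = -684.3333 / 230.8333 = -2.9646.

-2.9646


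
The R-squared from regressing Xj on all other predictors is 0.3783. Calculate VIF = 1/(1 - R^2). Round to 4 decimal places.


VIF = 1 / (1 - 0.3783).
= 1 / 0.6217 = 1.6085.

1.6085


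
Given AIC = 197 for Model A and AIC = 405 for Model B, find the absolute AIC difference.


Compute |197 - 405| = 208.
Model A has the smaller AIC.

208


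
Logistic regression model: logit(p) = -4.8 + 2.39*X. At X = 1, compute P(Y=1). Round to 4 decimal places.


z = -4.8 + 2.39 * 1 = -2.4100.
Sigmoid: P = 1 / (1 + exp(2.4100)) = 0.0824.

0.0824


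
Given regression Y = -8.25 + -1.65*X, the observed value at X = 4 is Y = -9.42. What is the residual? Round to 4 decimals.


Fitted value at X = 4 is yhat = -8.25 + -1.65*4 = -14.8500.
Residual = -9.42 - -14.8500 = 5.4300.

5.4300


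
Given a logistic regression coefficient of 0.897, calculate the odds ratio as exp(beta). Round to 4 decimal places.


Odds ratio = exp(beta) = exp(0.897).
= 2.4522.

2.4522


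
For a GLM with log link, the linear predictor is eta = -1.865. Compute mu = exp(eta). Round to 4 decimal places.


The inverse log link gives:
mu = exp(-1.865) = 0.1549.

0.1549


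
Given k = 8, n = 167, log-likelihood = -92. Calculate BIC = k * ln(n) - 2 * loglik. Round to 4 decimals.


ln(167) = 5.117994.
k * ln(n) = 8 * 5.117994 = 40.943952.
-2L = 184.
BIC = 40.943952 + 184 = 224.943952, which rounds to 224.9440.

224.9440


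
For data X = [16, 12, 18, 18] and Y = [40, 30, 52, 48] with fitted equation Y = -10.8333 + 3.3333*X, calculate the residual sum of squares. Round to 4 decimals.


For each point, residual = actual - predicted.
Residuals: [-2.4995, 0.8337, 2.8339, -1.1661].
Sum of squared residuals = 16.3333.

16.3333


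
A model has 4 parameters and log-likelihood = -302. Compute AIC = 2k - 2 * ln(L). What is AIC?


AIC = 2k - 2*loglik = 2(4) - 2(-302).
= 8 + 604 = 612.

612


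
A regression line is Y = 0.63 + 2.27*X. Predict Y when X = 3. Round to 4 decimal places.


Predicted value:
Y = 0.63 + (2.27)(3) = 0.63 + 6.8100 = 7.4400.

7.4400


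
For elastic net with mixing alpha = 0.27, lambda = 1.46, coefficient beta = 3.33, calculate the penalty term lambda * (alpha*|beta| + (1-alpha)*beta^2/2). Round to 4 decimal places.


alpha * |beta| = 0.27 * 3.33 = 0.8991.
(1-alpha) * beta^2/2 = 0.73 * 11.0889/2 = 4.0474.
Total = 1.46 * (0.8991 + 4.0474) = 7.2220.

7.2220


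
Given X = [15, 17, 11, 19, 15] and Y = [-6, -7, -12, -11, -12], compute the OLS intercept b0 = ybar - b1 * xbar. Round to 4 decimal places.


First find the slope: b1 = 0.2614.
Means: xbar = 15.4000, ybar = -9.6000.
b0 = ybar - b1 * xbar = -9.6000 - 0.2614 * 15.4000 = -13.6250.

-13.6250


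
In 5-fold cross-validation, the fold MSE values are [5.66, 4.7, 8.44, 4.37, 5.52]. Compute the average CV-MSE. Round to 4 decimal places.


Add all fold MSEs: 28.6900.
Divide by k = 5: 28.6900/5 = 5.7380.

5.7380


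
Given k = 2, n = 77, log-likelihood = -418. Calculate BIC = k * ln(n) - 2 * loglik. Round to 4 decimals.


Compute k*ln(n) = 2*ln(77) = 2*4.343805 = 8.687610.
Then -2*loglik = 836.
BIC = 8.687610 + 836 = 844.687610, which rounds to 844.6876.

844.6876


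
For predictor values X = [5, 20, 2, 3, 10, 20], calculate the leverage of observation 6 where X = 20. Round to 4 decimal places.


Compute xbar = 10.0000 with n = 6 observations.
SXX = 338.0000.
Leverage = 1/6 + (20 - 10.0000)^2/338.0000 = 0.4625.

0.4625


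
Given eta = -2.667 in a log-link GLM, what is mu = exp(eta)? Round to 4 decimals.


Apply the inverse link:
mu = e^-2.667 = 0.0695.

0.0695


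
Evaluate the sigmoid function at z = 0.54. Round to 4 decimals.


Compute exp(-0.5400) = 0.5827.
Sigmoid = 1 / (1 + 0.5827) = 1 / 1.5827 = 0.6318.

0.6318


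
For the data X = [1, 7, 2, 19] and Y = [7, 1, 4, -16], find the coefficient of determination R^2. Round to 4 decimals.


After computing the OLS fit (b0=7.9585, b1=-1.2357):
SSres = 5.3797, SStot = 318.0000.
R^2 = 1 - 5.3797/318.0000 = 0.9831.

0.9831


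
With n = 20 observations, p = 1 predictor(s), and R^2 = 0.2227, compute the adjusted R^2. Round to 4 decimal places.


Adjusted R^2 = 1 - (1 - R^2) * (n-1)/(n-p-1).
(1 - R^2) = 0.7773.
(n-1)/(n-p-1) = 19/18.
(1 - R^2) * (n-1) = 0.7773 * 19 = 14.7687.
Divide by (n-p-1): 14.7687 / 18 = 0.8205.
Adj R^2 = 1 - 0.8205 = 0.1795.

0.1795


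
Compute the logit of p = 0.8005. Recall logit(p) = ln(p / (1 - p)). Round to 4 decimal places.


1 - p = 0.1995.
p/(1-p) = 4.0125.
logit = ln(4.0125) = 1.3894.

1.3894


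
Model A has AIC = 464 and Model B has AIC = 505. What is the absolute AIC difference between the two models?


Absolute difference = |464 - 505| = 41.
The model with lower AIC (A) is preferred.

41


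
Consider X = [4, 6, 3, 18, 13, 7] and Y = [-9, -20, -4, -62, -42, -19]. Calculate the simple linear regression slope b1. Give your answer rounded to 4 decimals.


First compute the means: xbar = 8.5000, ybar = -26.0000.
Then S_xx = sum((xi - xbar)^2) = 169.5000.
S_xy = sum((xi - xbar)(yi - ybar)) = -637.0000.
b1 = S_xy / S_xx = -637.0000 / 169.5000 = -3.7581.

-3.7581


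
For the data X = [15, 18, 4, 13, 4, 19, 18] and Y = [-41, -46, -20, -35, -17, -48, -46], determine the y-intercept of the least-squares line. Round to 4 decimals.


The slope is b1 = -1.9722.
Sample means are xbar = 13.0000 and ybar = -36.1429.
Intercept: b0 = -36.1429 - (-1.9722)(13.0000) = -10.5040.

-10.5040


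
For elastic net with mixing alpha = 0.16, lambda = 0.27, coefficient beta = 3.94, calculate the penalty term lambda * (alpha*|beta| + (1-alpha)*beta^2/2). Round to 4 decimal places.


Compute:
L1 = 0.16 * 3.94 = 0.6304.
L2 = 0.84 * 3.94^2 / 2 = 6.5199.
Penalty = 0.27 * (0.6304 + 6.5199) = 1.9306.

1.9306


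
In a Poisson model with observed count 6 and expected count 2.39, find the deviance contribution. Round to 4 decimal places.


y/mu = 6/2.39 = 2.510460 (approx.), and ln(6/2.39) = 0.920466.
y * ln(y/mu) = 6 * 0.920466 = 5.522796.
y - mu = 3.61.
D = 2 * (5.522796 - 3.61) = 3.825592, which rounds to 3.8256.

3.8256


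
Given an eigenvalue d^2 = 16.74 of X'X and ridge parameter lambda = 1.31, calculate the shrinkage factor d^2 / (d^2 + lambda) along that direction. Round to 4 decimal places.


Denominator = d^2 + lambda = 16.74 + 1.31 = 18.0500.
Shrinkage = 16.74 / 18.0500 = 0.9274.

0.9274


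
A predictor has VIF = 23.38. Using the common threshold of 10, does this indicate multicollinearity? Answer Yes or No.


Compare VIF = 23.38 to the threshold of 10.
23.38 >= 10, so the answer is Yes.

Yes


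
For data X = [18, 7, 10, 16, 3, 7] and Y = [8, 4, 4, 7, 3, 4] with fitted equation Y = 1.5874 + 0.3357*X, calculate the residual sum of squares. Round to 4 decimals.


For each point, residual = actual - predicted.
Residuals: [0.3700, 0.0627, -0.9444, 0.0414, 0.4055, 0.0627].
Sum of squared residuals = 1.2028.

1.2028


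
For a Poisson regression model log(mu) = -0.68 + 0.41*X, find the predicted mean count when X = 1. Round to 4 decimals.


eta = -0.68 + 0.41 * 1 = -0.2700.
mu = exp(-0.2700) = 0.7634.

0.7634


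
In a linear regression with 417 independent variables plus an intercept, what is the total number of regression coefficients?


Including the intercept, the model has 417 predictor coefficients + 1 intercept.
Total = 418.

418


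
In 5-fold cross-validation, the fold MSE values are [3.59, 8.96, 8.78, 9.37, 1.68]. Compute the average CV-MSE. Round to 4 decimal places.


Add all fold MSEs: 32.3800.
Divide by k = 5: 32.3800/5 = 6.4760.

6.4760


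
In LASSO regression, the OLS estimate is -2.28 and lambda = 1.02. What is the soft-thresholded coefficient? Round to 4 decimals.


Check: |-2.28| = 2.28 vs lambda = 1.02.
Since |beta| > lambda, coefficient = sign(beta)*(|beta| - lambda) = -1.2600.
Soft-thresholded coefficient = -1.2600.

-1.2600


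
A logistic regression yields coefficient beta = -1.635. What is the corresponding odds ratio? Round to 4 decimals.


Odds ratio = exp(beta) = exp(-1.635).
= 0.1950.

0.1950


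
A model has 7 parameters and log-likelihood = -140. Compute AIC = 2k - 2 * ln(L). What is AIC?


AIC = 2*7 - 2*(-140).
= 14 + 280 = 294.

294


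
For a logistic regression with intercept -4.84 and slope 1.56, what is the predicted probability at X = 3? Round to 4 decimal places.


z = -4.84 + 1.56 * 3 = -0.1600.
Sigmoid: P = 1 / (1 + exp(0.1600)) = 0.4601.

0.4601


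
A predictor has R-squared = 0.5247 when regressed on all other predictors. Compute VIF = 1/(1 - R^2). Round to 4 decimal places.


Denominator: 1 - 0.5247 = 0.4753.
VIF = 1 / 0.4753 = 2.1039.

2.1039


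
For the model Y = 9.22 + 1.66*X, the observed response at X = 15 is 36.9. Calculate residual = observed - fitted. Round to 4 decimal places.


Fitted value at X = 15 is yhat = 9.22 + 1.66*15 = 34.1200.
Residual = 36.9 - 34.1200 = 2.7800.

2.7800


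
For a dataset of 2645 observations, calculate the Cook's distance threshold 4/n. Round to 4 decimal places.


Cook's distance cutoff = 4/n = 4/2645.
= 0.0015.

0.0015


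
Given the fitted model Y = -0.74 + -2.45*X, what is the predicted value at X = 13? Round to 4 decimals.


Predicted value:
Y = -0.74 + (-2.45)(13) = -0.74 + -31.8500 = -32.5900.

-32.5900


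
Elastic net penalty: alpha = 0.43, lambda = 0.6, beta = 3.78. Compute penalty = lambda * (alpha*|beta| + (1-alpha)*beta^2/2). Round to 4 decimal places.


Compute:
L1 = 0.43 * 3.78 = 1.6254.
L2 = 0.57 * 3.78^2 / 2 = 4.0722.
Penalty = 0.6 * (1.6254 + 4.0722) = 3.4186.

3.4186


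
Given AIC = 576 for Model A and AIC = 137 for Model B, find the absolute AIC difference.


|AIC_A - AIC_B| = |576 - 137| = 439.
Model B is preferred (lower AIC).

439


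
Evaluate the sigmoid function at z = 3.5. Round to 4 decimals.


First, exp(-3.5000) = 0.0302.
Then sigma(z) = 1/(1 + 0.0302) = 0.9707.

0.9707


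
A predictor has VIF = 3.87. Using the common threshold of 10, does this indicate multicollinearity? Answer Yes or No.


Check: VIF = 3.87 vs threshold = 10.
Since 3.87 < 10, the answer is No.

No


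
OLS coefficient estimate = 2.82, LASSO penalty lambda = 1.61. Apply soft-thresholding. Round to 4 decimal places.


|beta_OLS| = 2.82.
lambda = 1.61.
Since |beta| > lambda, coefficient = sign(beta)*(|beta| - lambda) = 1.2100.
Result = 1.2100.

1.2100


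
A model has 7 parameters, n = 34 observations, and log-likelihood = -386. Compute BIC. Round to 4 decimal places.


ln(34) = 3.526361.
k * ln(n) = 7 * 3.526361 = 24.684527.
-2L = 772.
BIC = 24.684527 + 772 = 796.684527, which rounds to 796.6845.

796.6845


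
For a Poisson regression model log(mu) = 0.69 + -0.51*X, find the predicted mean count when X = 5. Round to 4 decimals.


eta = 0.69 + -0.51 * 5 = -1.8600.
mu = exp(-1.8600) = 0.1557.

0.1557


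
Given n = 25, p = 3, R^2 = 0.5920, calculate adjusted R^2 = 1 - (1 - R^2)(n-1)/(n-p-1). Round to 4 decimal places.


Plug in: Adj R^2 = 1 - (1 - 0.5920) * 24/21.
= 1 - 0.4080 * 24/21
= 1 - 9.7920 / 21
= 1 - 0.4663 = 0.5337.

0.5337


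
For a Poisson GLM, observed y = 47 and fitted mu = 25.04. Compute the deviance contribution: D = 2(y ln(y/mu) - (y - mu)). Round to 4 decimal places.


y/mu = 47/25.04 = 1.876997 (approx.), and ln(47/25.04) = 0.629673.
y * ln(y/mu) = 47 * 0.629673 = 29.594631.
y - mu = 21.96.
D = 2 * (29.594631 - 21.96) = 15.269262, which rounds to 15.2693.

15.2693


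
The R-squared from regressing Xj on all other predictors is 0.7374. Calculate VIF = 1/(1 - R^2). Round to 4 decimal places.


VIF = 1 / (1 - 0.7374).
= 1 / 0.2626 = 3.8081.

3.8081


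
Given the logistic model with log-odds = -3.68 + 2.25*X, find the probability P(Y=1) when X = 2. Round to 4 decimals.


Compute z = -3.68 + (2.25)(2) = 0.8200.
exp(-z) = 0.4404.
P = 1/(1 + 0.4404) = 0.6942.

0.6942


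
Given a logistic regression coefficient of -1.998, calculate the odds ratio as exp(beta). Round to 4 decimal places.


The odds ratio is computed as:
OR = e^(-1.998) = 0.1356.

0.1356


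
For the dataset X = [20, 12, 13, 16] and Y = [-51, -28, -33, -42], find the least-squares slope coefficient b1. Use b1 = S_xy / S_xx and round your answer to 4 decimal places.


First compute the means: xbar = 15.2500, ybar = -38.5000.
Then S_xx = sum((xi - xbar)^2) = 38.7500.
S_xy = sum((xi - xbar)(yi - ybar)) = -108.5000.
b1 = S_xy / S_xx = -108.5000 / 38.7500 = -2.8000.

-2.8000


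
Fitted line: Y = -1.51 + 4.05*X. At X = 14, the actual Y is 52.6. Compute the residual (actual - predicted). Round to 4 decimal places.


Fitted value at X = 14 is yhat = -1.51 + 4.05*14 = 55.1900.
Residual = 52.6 - 55.1900 = -2.5900.

-2.5900


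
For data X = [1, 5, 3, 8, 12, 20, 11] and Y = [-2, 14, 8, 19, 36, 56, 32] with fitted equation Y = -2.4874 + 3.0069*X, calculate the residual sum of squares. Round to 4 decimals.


Predicted values from Y = -2.4874 + 3.0069*X.
Residuals: [-2.5195, 1.4529, 1.4667, -2.5678, 2.4046, -1.6506, 1.4115].
SSres = 27.7025.

27.7025


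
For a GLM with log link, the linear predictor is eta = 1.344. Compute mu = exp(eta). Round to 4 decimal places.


Apply the inverse link:
mu = e^1.344 = 3.8344.

3.8344


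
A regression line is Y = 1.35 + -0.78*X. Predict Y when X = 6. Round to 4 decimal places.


Predicted value:
Y = 1.35 + (-0.78)(6) = 1.35 + -4.6800 = -3.3300.

-3.3300


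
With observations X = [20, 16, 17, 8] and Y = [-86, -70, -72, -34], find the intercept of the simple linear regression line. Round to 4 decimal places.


The slope is b1 = -4.3238.
Sample means are xbar = 15.2500 and ybar = -65.5000.
Intercept: b0 = -65.5000 - (-4.3238)(15.2500) = 0.4381.

0.4381


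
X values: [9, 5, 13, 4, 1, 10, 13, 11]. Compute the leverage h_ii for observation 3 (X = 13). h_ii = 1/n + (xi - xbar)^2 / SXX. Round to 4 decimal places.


Compute xbar = 8.2500 with n = 8 observations.
SXX = 137.5000.
Leverage = 1/8 + (13 - 8.2500)^2/137.5000 = 0.2891.

0.2891


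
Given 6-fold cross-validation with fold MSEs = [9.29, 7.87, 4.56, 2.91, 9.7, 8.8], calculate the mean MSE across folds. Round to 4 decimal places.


Total MSE across folds = 43.1300.
CV-MSE = 43.1300/6 = 7.1883.

7.1883


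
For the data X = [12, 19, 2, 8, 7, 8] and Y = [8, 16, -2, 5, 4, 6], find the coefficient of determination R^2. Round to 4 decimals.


Fit the OLS line: b0 = -3.3571, b1 = 1.0204.
SSres = 2.7653.
SStot = 172.8333.
R^2 = 1 - 2.7653/172.8333 = 0.9840.

0.9840


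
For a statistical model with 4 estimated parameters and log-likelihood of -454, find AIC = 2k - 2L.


Compute:
2k = 2*4 = 8.
-2*loglik = -2*(-454) = 908.
AIC = 8 + 908 = 916.

916


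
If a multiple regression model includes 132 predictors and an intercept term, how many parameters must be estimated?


Including the intercept, the model has 132 predictor coefficients + 1 intercept.
Total = 133.

133


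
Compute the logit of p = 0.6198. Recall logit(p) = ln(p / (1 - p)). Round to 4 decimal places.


Compute the odds: 0.6198/0.3802 = 1.6302.
Take the natural log: ln(1.6302) = 0.4887.

0.4887


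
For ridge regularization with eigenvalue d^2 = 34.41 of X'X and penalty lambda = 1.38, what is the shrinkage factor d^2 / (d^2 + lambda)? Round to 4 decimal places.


Denominator = d^2 + lambda = 34.41 + 1.38 = 35.7900.
Shrinkage = 34.41 / 35.7900 = 0.9614.

0.9614


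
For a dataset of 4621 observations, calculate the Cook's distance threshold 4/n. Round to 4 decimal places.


Cook's distance cutoff = 4/n = 4/4621.
= 0.0009.

0.0009


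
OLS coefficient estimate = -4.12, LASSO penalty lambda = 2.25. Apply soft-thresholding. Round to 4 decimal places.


Absolute value: |-4.12| = 4.12.
Compare to lambda = 2.25.
Since |beta| > lambda, coefficient = sign(beta)*(|beta| - lambda) = -1.8700.

-1.8700


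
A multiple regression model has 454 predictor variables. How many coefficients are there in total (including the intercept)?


Including the intercept, the model has 454 predictor coefficients + 1 intercept.
Total = 455.

455


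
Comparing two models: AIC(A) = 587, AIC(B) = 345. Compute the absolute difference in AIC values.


|AIC_A - AIC_B| = |587 - 345| = 242.
Model B is preferred (lower AIC).

242


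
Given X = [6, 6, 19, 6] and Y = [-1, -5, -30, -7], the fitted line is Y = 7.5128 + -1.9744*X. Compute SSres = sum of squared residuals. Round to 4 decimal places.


Predicted values from Y = 7.5128 + -1.9744*X.
Residuals: [3.3336, -0.6664, 0.0008, -2.6664].
SSres = 18.6667.

18.6667


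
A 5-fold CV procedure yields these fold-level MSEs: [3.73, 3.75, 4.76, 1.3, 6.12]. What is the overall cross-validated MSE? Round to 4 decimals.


Add all fold MSEs: 19.6600.
Divide by k = 5: 19.6600/5 = 3.9320.

3.9320


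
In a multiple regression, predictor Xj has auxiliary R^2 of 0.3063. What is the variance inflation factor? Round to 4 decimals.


VIF = 1 / (1 - 0.3063).
= 1 / 0.6937 = 1.4415.

1.4415


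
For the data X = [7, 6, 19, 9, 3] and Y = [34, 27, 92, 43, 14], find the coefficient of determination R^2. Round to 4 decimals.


Fit the OLS line: b0 = -1.1129, b1 = 4.8992.
SSres = 2.4879.
SStot = 3574.0000.
R^2 = 1 - 2.4879/3574.0000 = 0.9993.

0.9993


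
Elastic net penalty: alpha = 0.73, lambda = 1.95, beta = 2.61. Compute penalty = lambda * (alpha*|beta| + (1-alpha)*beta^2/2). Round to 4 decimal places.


Compute:
L1 = 0.73 * 2.61 = 1.9053.
L2 = 0.27 * 2.61^2 / 2 = 0.9196.
Penalty = 1.95 * (1.9053 + 0.9196) = 5.5086.

5.5086


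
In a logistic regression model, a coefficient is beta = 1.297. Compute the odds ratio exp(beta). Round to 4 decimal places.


The odds ratio is computed as:
OR = e^(1.297) = 3.6583.

3.6583


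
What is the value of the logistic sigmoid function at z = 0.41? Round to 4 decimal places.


exp(-0.4100) = 0.6637.
1 + exp(-z) = 1.6637.
sigmoid = 1/1.6637 = 0.6011.

0.6011


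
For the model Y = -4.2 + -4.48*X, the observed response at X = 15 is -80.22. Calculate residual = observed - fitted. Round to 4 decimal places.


Fitted value at X = 15 is yhat = -4.2 + -4.48*15 = -71.4000.
Residual = -80.22 - -71.4000 = -8.8200.

-8.8200


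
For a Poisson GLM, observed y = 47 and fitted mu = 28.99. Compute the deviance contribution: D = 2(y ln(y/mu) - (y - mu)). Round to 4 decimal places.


y/mu = 47/28.99 = 1.621249 (approx.), and ln(47/28.99) = 0.483197.
y * ln(y/mu) = 47 * 0.483197 = 22.710259.
y - mu = 18.01.
D = 2 * (22.710259 - 18.01) = 9.400518, which rounds to 9.4005.

9.4005


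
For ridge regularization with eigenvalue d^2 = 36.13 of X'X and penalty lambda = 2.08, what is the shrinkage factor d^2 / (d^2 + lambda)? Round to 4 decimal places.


Compute the denominator: 36.13 + 2.08 = 38.2100.
Shrinkage factor = 36.13 / 38.2100 = 0.9456.

0.9456


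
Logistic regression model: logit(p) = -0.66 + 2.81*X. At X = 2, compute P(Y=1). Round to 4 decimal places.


z = -0.66 + 2.81 * 2 = 4.9600.
Sigmoid: P = 1 / (1 + exp(-4.9600)) = 0.9930.

0.9930


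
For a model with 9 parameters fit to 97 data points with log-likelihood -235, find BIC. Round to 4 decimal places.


ln(97) = 4.574711.
k * ln(n) = 9 * 4.574711 = 41.172399.
-2L = 470.
BIC = 41.172399 + 470 = 511.172399, which rounds to 511.1724.

511.1724


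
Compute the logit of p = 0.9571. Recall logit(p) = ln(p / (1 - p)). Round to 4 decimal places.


1 - p = 0.0429.
p/(1-p) = 22.3100.
logit = ln(22.3100) = 3.1050.

3.1050


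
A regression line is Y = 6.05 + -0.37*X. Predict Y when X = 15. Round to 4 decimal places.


Plug X = 15 into Y = 6.05 + -0.37*X:
Y = 6.05 + -5.5500 = 0.5000.

0.5000


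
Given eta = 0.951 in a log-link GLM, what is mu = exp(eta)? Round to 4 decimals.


The inverse log link gives:
mu = exp(0.951) = 2.5883.

2.5883


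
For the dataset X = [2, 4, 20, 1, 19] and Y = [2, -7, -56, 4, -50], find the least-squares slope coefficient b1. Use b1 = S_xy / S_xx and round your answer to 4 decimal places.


First compute the means: xbar = 9.2000, ybar = -21.4000.
Then S_xx = sum((xi - xbar)^2) = 358.8000.
S_xy = sum((xi - xbar)(yi - ybar)) = -1105.6000.
b1 = S_xy / S_xx = -1105.6000 / 358.8000 = -3.0814.

-3.0814


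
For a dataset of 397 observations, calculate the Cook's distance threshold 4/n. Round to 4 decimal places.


Cook's distance cutoff = 4/n = 4/397.
= 0.0101.

0.0101


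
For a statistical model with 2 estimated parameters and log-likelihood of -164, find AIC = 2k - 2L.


Compute:
2k = 2*2 = 4.
-2*loglik = -2*(-164) = 328.
AIC = 4 + 328 = 332.

332


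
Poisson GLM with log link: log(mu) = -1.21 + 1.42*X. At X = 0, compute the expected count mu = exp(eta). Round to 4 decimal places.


Linear predictor: eta = -1.21 + (1.42)(0) = -1.2100.
Expected count: mu = exp(-1.2100) = 0.2982.

0.2982


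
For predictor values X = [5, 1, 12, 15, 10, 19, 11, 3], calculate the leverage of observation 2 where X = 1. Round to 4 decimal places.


Compute xbar = 9.5000 with n = 8 observations.
SXX = 264.0000.
Leverage = 1/8 + (1 - 9.5000)^2/264.0000 = 0.3987.

0.3987


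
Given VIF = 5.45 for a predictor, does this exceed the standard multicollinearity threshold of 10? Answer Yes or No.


Compare VIF = 5.45 to the threshold of 10.
5.45 < 10, so the answer is No.

No


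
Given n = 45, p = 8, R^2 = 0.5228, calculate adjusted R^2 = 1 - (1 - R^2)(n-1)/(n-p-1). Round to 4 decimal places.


Adjusted R^2 = 1 - (1 - R^2) * (n-1)/(n-p-1).
(1 - R^2) = 0.4772.
(n-1)/(n-p-1) = 44/36.
(1 - R^2) * (n-1) = 0.4772 * 44 = 20.9968.
Divide by (n-p-1): 20.9968 / 36 = 0.5832.
Adj R^2 = 1 - 0.5832 = 0.4168.

0.4168


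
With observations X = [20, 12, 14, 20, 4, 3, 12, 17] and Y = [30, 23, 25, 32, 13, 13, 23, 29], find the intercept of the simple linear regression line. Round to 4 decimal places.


Compute b1 = 1.1059 from the OLS formula.
With xbar = 12.7500 and ybar = 23.5000, the intercept is:
b0 = 23.5000 - 1.1059 * 12.7500 = 9.4000.

9.4000


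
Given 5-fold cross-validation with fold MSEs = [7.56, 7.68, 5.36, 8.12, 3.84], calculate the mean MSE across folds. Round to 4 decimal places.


Sum of fold MSEs = 32.5600.
Average = 32.5600 / 5 = 6.5120.

6.5120


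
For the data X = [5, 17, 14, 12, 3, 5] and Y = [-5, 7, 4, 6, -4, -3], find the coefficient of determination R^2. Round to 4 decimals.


Fit the OLS line: b0 = -7.5403, b1 = 0.8972.
SSres = 13.7520.
SStot = 146.8333.
R^2 = 1 - 13.7520/146.8333 = 0.9063.

0.9063


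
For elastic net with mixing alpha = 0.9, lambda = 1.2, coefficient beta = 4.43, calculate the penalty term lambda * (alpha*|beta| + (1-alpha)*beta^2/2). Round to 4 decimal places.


L1 component = 0.9 * |4.43| = 3.9870.
L2 component = 0.1 * 4.43^2 / 2 = 0.9812.
Penalty = 1.2 * (3.9870 + 0.9812) = 1.2 * 4.9682 = 5.9619.

5.9619


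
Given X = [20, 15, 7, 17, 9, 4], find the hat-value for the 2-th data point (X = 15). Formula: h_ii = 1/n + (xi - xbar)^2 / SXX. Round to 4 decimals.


Mean of X: xbar = 12.0000.
SXX = 196.0000.
For X = 15: h = 1/6 + (15 - 12.0000)^2/196.0000 = 0.2126.

0.2126


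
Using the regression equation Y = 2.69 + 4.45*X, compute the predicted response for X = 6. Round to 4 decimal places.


Predicted value:
Y = 2.69 + (4.45)(6) = 2.69 + 26.7000 = 29.3900.

29.3900


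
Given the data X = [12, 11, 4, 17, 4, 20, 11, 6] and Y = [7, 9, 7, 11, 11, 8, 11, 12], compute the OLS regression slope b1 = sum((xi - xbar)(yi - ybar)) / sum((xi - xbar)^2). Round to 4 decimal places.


Calculate xbar = 10.6250, ybar = 9.5000.
S_xx = 239.8750, S_xy = -12.5000.
Using b1 = S_xy / S_xx = -12.5000 / 239.8750, we get b1 = -0.0521.

-0.0521


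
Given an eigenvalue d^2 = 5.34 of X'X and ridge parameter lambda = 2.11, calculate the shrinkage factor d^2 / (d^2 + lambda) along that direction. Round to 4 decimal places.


d^2 + lambda = 5.34 + 2.11 = 7.4500.
Shrinkage factor = 5.34/7.4500 = 0.7168.

0.7168


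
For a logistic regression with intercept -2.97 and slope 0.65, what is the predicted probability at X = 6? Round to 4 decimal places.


Compute z = -2.97 + (0.65)(6) = 0.9300.
exp(-z) = 0.3946.
P = 1/(1 + 0.3946) = 0.7171.

0.7171


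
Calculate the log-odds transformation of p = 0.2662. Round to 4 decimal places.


1 - p = 0.7338.
p/(1-p) = 0.3628.
logit = ln(0.3628) = -1.0140.

-1.0140


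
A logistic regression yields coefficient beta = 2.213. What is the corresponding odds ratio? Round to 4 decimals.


exp(2.213) = 9.1431.
So the odds ratio is 9.1431.

9.1431


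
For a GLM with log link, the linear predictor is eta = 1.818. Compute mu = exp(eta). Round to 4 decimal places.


The inverse log link gives:
mu = exp(1.818) = 6.1595.

6.1595


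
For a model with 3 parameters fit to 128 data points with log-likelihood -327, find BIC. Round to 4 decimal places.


k * ln(n) = 3 * ln(128) = 3 * 4.852030 = 14.556090.
-2 * loglik = -2 * (-327) = 654.
BIC = 14.556090 + 654 = 668.556090, which rounds to 668.5561.

668.5561


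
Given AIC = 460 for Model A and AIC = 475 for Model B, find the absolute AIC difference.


Absolute difference = |460 - 475| = 15.
The model with lower AIC (A) is preferred.

15


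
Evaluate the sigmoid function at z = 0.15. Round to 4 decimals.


Compute exp(-0.1500) = 0.8607.
Sigmoid = 1 / (1 + 0.8607) = 1 / 1.8607 = 0.5374.

0.5374


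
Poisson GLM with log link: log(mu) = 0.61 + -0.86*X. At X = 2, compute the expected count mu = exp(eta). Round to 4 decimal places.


eta = 0.61 + -0.86 * 2 = -1.1100.
mu = exp(-1.1100) = 0.3296.

0.3296


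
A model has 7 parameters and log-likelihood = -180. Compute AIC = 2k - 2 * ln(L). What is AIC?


Compute:
2k = 2*7 = 14.
-2*loglik = -2*(-180) = 360.
AIC = 14 + 360 = 374.

374


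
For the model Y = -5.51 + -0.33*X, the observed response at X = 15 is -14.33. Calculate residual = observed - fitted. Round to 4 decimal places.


Predicted = -5.51 + -0.33 * 15 = -10.4600.
Residual = -14.33 - -10.4600 = -3.8700.

-3.8700


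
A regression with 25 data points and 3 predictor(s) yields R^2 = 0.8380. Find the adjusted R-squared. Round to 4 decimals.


Using the formula:
(1 - 0.8380) = 0.1620.
Multiply by 24/21: 0.1620 * 24 = 3.8880, then 3.8880 / 21 = 0.1851.
Adj R^2 = 1 - 0.1851 = 0.8149.

0.8149


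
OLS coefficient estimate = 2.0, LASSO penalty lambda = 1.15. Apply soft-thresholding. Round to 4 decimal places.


Check: |2.0| = 2.0 vs lambda = 1.15.
Since |beta| > lambda, coefficient = sign(beta)*(|beta| - lambda) = 0.8500.
Soft-thresholded coefficient = 0.8500.

0.8500


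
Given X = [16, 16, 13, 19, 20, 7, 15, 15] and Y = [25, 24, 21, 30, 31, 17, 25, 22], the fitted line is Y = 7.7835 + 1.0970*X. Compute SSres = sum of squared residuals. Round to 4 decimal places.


Predicted values from Y = 7.7835 + 1.0970*X.
Residuals: [-0.3355, -1.3355, -1.0445, 1.3735, 1.2765, 1.5375, 0.7615, -2.2385].
SSres = 14.4577.

14.4577


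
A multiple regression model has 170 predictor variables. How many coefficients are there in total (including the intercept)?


Including the intercept, the model has 170 predictor coefficients + 1 intercept.
Total = 171.

171


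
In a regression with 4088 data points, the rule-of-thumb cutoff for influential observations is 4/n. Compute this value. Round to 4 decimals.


Cook's distance cutoff = 4/n = 4/4088.
= 0.0010.

0.0010


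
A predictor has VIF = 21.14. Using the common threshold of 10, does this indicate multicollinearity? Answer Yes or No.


Check: VIF = 21.14 vs threshold = 10.
Since 21.14 >= 10, the answer is Yes.

Yes


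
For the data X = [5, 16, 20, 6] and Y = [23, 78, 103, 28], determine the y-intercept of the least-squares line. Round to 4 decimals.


The slope is b1 = 5.2504.
Sample means are xbar = 11.7500 and ybar = 58.0000.
Intercept: b0 = 58.0000 - (5.2504)(11.7500) = -3.6920.

-3.6920


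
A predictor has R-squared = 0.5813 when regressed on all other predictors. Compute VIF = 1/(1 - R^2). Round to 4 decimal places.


Using VIF = 1/(1 - R^2_j):
1 - 0.5813 = 0.4187.
VIF = 2.3883.

2.3883


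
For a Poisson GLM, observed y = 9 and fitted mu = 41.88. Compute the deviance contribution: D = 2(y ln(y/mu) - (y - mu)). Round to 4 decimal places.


Compute y*ln(y/mu) = 9*ln(9/41.88) = 9*-1.537584 = -13.838256.
y - mu = -32.88.
D = 2*(-13.838256 - (-32.88)) = 38.083488, which rounds to 38.0835.

38.0835


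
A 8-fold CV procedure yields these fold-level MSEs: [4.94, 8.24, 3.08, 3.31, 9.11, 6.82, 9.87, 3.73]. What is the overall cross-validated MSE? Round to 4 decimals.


Add all fold MSEs: 49.1000.
Divide by k = 8: 49.1000/8 = 6.1375.

6.1375


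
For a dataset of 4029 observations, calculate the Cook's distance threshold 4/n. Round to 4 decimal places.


Cook's distance cutoff = 4/n = 4/4029.
= 0.0010.

0.0010


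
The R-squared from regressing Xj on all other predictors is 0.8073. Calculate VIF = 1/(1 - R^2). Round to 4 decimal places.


Using VIF = 1/(1 - R^2_j):
1 - 0.8073 = 0.1927.
VIF = 5.1894.

5.1894


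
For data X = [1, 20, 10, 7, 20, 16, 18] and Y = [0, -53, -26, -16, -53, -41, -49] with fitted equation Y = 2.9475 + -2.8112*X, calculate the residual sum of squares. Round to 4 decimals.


Compute predicted values, then residuals = yi - yhat_i.
Residuals: [-0.1363, 0.2765, -0.8355, 0.7309, 0.2765, 1.0317, -1.3459].
SSres = sum(residual^2) = 4.2796.

4.2796


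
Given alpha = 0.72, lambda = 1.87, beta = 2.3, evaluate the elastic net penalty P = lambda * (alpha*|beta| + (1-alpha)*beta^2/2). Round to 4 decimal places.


Compute:
L1 = 0.72 * 2.3 = 1.6560.
L2 = 0.28 * 2.3^2 / 2 = 0.7406.
Penalty = 1.87 * (1.6560 + 0.7406) = 4.4816.

4.4816


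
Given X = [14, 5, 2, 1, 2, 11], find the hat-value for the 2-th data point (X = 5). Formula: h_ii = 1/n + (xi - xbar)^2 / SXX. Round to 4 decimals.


n = 6, xbar = 5.8333.
SXX = sum((xi - xbar)^2) = 146.8333.
h = 1/6 + (5 - 5.8333)^2 / 146.8333 = 0.1714.

0.1714


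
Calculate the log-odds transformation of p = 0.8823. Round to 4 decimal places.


1 - p = 0.1177.
p/(1-p) = 7.4962.
logit = ln(7.4962) = 2.0144.

2.0144


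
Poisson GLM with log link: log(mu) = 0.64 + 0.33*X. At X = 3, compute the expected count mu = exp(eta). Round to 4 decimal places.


Compute eta = 0.64 + 0.33 * 3 = 1.6300.
Apply inverse link: mu = e^1.6300 = 5.1039.

5.1039


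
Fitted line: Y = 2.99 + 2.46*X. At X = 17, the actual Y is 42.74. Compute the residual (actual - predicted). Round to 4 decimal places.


Compute yhat = 2.99 + (2.46)(17) = 44.8100.
Residual = actual - predicted = 42.74 - 44.8100 = -2.0700.

-2.0700


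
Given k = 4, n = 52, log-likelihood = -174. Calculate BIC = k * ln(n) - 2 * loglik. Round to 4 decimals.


Compute k*ln(n) = 4*ln(52) = 4*3.951244 = 15.804976.
Then -2*loglik = 348.
BIC = 15.804976 + 348 = 363.804976, which rounds to 363.8050.

363.8050


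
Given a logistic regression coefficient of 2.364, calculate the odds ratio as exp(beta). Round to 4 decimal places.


The odds ratio is computed as:
OR = e^(2.364) = 10.6334.

10.6334


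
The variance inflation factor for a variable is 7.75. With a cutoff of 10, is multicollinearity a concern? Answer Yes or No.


The threshold is 10.
VIF = 7.75 is < 10.
Multicollinearity indication: No.

No


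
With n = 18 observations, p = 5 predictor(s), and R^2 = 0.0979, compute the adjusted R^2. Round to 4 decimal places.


Adjusted R^2 = 1 - (1 - R^2) * (n-1)/(n-p-1).
(1 - R^2) = 0.9021.
(n-1)/(n-p-1) = 17/12.
(1 - R^2) * (n-1) = 0.9021 * 17 = 15.3357.
Divide by (n-p-1): 15.3357 / 12 = 1.2780.
Adj R^2 = 1 - 1.2780 = -0.2780.

-0.2780


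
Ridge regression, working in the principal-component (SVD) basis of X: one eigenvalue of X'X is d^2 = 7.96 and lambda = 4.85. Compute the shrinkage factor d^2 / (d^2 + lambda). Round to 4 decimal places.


Denominator = d^2 + lambda = 7.96 + 4.85 = 12.8100.
Shrinkage = 7.96 / 12.8100 = 0.6214.

0.6214


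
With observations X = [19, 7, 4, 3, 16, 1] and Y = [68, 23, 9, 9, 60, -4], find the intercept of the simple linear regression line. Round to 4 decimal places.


Compute b1 = 3.9843 from the OLS formula.
With xbar = 8.3333 and ybar = 27.5000, the intercept is:
b0 = 27.5000 - 3.9843 * 8.3333 = -5.7022.

-5.7022


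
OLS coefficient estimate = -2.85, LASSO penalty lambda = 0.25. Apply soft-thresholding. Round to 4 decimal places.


|beta_OLS| = 2.85.
lambda = 0.25.
Since |beta| > lambda, coefficient = sign(beta)*(|beta| - lambda) = -2.6000.
Result = -2.6000.

-2.6000


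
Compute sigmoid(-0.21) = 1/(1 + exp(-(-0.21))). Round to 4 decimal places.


exp(0.2100) = 1.2337.
1 + exp(-z) = 2.2337.
sigmoid = 1/2.2337 = 0.4477.

0.4477


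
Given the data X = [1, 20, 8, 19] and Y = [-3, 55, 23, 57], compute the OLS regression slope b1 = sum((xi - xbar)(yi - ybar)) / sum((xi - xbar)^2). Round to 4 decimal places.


The sample means are xbar = 12.0000 and ybar = 33.0000.
Compute S_xx = 250.0000 and S_xy = 780.0000.
Slope b1 = S_xy / S_xx = 780.0000 / 250.0000 = 3.1200.

3.1200


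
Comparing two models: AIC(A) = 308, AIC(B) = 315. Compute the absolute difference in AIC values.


|AIC_A - AIC_B| = |308 - 315| = 7.
Model A is preferred (lower AIC).

7


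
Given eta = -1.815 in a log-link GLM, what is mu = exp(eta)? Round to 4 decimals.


Apply the inverse link:
mu = e^-1.815 = 0.1628.

0.1628


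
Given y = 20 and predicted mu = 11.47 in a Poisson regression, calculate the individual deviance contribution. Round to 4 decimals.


First: ln(20/11.47) = 0.555997.
Then: 20 * 0.555997 = 11.119940.
y - mu = 20 - 11.47 = 8.53.
D = 2(11.119940 - 8.53) = 5.179880, which rounds to 5.1799.

5.1799


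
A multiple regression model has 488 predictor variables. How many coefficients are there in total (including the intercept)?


Each predictor gets one coefficient, plus one intercept.
Total parameters = 488 + 1 = 489.

489


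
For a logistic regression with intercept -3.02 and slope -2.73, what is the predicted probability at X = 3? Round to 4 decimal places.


z = -3.02 + -2.73 * 3 = -11.2100.
Sigmoid: P = 1 / (1 + exp(11.2100)) = 0.0000.

0.0000


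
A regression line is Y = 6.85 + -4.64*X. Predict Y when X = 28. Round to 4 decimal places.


Plug X = 28 into Y = 6.85 + -4.64*X:
Y = 6.85 + -129.9200 = -123.0700.

-123.0700


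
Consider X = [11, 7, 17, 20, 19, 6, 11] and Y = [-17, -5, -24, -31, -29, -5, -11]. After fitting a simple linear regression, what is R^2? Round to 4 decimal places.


After computing the OLS fit (b0=7.0972, b1=-1.8866):
SSres = 21.2194, SStot = 711.7143.
R^2 = 1 - 21.2194/711.7143 = 0.9702.

0.9702


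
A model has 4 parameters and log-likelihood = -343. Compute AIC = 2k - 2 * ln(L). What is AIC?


AIC = 2k - 2*loglik = 2(4) - 2(-343).
= 8 + 686 = 694.

694


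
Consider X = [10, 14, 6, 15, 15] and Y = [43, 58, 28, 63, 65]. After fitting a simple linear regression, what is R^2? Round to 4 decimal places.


After computing the OLS fit (b0=3.7871, b1=3.9677):
SSres = 5.1355, SStot = 981.2000.
R^2 = 1 - 5.1355/981.2000 = 0.9948.

0.9948


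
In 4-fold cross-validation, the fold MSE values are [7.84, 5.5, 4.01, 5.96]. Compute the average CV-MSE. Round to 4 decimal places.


Total MSE across folds = 23.3100.
CV-MSE = 23.3100/4 = 5.8275.

5.8275


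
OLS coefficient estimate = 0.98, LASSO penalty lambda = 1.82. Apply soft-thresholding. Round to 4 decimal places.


Absolute value: |0.98| = 0.98.
Compare to lambda = 1.82.
Since |beta| <= lambda, the coefficient is set to 0.

0.0000
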